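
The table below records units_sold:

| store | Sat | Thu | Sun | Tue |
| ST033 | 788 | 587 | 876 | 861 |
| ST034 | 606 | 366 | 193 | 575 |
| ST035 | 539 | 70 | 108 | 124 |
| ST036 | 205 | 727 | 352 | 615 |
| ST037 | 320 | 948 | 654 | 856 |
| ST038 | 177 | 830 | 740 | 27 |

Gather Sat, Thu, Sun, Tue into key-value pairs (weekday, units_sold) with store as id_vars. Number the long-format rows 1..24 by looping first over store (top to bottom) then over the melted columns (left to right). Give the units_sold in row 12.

24 rows total (6 × 4). Row 12: index ⌊(12-1)/4⌋ = 2 into store → ST035; (12-1) mod 4 = 3 into the melted columns → Tue.
So row 12 is (ST035, Tue, 124); units_sold = 124.

124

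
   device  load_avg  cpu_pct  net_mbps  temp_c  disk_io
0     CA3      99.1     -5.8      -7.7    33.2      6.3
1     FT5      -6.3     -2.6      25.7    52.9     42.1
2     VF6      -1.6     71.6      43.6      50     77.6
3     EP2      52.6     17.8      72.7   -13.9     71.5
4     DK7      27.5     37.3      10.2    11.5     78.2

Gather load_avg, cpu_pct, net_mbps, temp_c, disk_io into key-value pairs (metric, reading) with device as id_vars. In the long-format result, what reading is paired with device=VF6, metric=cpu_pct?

Unpivoting turns each (device, wide-column) pair into one long row.
The wide cell at row VF6, column cpu_pct holds 71.6, so the long row (VF6, cpu_pct) has reading=71.6.

71.6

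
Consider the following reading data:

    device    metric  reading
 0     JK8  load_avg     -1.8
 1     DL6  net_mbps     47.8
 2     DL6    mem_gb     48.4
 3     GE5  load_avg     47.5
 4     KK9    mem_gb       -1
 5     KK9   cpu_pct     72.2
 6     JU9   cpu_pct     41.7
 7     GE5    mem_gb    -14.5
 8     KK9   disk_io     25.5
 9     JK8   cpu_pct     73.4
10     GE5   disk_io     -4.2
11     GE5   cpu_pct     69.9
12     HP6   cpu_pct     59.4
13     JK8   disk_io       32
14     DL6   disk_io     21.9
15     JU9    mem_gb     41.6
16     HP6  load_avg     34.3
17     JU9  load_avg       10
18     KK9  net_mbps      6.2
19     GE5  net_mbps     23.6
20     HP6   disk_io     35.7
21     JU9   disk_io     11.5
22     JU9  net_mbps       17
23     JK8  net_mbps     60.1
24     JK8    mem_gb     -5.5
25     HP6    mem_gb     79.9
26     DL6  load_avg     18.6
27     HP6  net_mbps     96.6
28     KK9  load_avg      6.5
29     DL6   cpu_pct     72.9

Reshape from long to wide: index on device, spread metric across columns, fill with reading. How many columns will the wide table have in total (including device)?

6

1 column for device plus 5 distinct metric values → 6 columns.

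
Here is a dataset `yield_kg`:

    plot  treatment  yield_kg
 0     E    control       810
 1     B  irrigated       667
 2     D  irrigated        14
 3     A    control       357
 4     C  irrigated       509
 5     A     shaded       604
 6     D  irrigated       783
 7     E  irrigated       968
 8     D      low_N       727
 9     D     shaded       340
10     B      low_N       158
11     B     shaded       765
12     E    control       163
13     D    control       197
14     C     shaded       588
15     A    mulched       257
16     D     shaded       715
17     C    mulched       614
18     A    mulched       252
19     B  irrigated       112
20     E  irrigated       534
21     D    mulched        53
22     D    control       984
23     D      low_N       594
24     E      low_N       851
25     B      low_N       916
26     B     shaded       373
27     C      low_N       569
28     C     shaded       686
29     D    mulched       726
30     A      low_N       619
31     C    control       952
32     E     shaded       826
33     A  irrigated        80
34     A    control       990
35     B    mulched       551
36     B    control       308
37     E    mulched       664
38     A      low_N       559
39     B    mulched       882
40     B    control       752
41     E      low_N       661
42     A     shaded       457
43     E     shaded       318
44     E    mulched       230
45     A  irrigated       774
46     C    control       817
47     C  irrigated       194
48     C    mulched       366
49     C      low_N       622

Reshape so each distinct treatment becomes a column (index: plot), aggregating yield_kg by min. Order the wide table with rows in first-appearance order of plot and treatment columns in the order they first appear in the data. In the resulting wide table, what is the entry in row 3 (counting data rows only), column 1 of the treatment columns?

197

With rows in first-appearance order of plot, row 3 is plot=D. treatment columns in first-appearance order: control, irrigated, shaded, low_N, mulched; column 1 is control.
Long rows with plot=D, treatment=control: min(197, 984) = 197.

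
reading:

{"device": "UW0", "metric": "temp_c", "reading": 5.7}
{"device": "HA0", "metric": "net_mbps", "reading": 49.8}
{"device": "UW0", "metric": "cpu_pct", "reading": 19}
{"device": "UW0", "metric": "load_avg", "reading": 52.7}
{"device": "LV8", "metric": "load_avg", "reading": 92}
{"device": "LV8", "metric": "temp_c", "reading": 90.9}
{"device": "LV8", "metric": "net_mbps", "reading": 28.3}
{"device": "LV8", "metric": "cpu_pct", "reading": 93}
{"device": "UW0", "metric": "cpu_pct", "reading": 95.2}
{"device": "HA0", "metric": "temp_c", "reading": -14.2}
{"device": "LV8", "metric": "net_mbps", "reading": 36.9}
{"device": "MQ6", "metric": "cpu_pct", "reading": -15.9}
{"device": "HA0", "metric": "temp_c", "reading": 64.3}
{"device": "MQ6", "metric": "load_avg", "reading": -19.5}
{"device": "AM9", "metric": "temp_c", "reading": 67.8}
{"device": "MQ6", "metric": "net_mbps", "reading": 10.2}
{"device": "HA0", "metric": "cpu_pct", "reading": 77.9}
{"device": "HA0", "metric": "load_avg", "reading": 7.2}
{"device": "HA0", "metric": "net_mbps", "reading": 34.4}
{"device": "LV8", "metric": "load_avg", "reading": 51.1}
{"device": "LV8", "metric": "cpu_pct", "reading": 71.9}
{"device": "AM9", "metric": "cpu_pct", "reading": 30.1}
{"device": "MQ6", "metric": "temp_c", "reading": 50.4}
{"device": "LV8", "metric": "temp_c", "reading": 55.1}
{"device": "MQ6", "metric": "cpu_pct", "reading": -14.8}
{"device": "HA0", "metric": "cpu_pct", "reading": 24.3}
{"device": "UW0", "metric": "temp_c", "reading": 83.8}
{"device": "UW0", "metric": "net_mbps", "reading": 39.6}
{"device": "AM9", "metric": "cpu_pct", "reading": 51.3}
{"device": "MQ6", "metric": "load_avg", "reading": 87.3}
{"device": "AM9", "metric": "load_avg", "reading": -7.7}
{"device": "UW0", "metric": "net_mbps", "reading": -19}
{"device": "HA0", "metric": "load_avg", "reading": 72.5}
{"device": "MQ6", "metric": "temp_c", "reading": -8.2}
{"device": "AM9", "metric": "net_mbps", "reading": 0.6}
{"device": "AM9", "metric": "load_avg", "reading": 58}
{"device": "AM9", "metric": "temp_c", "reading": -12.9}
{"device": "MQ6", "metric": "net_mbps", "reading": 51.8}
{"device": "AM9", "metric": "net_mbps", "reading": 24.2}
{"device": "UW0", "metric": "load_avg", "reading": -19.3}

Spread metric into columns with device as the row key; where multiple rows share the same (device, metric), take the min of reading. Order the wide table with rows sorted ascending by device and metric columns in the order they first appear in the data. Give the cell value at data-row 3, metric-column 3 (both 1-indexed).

With rows sorted ascending by device, row 3 is device=LV8. metric columns in first-appearance order: temp_c, net_mbps, cpu_pct, load_avg; column 3 is cpu_pct.
Long rows with device=LV8, metric=cpu_pct: min(93, 71.9) = 71.9.

71.9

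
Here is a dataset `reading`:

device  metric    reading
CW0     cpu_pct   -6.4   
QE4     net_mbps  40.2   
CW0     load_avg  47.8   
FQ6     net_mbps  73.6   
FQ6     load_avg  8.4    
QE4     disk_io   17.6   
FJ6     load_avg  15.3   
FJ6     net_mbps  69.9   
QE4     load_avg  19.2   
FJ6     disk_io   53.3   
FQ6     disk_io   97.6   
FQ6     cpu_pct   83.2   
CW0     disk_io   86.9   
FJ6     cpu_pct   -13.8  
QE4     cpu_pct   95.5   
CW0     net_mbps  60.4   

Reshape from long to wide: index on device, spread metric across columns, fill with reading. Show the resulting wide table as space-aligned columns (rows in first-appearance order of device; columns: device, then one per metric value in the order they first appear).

Columns: device plus the 4 distinct metric values (cpu_pct, net_mbps, load_avg, disk_io).
For example, row CW0 column cpu_pct takes reading=-6.4 from the long row (CW0, cpu_pct).

device  cpu_pct  net_mbps  load_avg  disk_io
CW0     -6.4     60.4      47.8      86.9   
QE4     95.5     40.2      19.2      17.6   
FQ6     83.2     73.6      8.4       97.6   
FJ6     -13.8    69.9      15.3      53.3   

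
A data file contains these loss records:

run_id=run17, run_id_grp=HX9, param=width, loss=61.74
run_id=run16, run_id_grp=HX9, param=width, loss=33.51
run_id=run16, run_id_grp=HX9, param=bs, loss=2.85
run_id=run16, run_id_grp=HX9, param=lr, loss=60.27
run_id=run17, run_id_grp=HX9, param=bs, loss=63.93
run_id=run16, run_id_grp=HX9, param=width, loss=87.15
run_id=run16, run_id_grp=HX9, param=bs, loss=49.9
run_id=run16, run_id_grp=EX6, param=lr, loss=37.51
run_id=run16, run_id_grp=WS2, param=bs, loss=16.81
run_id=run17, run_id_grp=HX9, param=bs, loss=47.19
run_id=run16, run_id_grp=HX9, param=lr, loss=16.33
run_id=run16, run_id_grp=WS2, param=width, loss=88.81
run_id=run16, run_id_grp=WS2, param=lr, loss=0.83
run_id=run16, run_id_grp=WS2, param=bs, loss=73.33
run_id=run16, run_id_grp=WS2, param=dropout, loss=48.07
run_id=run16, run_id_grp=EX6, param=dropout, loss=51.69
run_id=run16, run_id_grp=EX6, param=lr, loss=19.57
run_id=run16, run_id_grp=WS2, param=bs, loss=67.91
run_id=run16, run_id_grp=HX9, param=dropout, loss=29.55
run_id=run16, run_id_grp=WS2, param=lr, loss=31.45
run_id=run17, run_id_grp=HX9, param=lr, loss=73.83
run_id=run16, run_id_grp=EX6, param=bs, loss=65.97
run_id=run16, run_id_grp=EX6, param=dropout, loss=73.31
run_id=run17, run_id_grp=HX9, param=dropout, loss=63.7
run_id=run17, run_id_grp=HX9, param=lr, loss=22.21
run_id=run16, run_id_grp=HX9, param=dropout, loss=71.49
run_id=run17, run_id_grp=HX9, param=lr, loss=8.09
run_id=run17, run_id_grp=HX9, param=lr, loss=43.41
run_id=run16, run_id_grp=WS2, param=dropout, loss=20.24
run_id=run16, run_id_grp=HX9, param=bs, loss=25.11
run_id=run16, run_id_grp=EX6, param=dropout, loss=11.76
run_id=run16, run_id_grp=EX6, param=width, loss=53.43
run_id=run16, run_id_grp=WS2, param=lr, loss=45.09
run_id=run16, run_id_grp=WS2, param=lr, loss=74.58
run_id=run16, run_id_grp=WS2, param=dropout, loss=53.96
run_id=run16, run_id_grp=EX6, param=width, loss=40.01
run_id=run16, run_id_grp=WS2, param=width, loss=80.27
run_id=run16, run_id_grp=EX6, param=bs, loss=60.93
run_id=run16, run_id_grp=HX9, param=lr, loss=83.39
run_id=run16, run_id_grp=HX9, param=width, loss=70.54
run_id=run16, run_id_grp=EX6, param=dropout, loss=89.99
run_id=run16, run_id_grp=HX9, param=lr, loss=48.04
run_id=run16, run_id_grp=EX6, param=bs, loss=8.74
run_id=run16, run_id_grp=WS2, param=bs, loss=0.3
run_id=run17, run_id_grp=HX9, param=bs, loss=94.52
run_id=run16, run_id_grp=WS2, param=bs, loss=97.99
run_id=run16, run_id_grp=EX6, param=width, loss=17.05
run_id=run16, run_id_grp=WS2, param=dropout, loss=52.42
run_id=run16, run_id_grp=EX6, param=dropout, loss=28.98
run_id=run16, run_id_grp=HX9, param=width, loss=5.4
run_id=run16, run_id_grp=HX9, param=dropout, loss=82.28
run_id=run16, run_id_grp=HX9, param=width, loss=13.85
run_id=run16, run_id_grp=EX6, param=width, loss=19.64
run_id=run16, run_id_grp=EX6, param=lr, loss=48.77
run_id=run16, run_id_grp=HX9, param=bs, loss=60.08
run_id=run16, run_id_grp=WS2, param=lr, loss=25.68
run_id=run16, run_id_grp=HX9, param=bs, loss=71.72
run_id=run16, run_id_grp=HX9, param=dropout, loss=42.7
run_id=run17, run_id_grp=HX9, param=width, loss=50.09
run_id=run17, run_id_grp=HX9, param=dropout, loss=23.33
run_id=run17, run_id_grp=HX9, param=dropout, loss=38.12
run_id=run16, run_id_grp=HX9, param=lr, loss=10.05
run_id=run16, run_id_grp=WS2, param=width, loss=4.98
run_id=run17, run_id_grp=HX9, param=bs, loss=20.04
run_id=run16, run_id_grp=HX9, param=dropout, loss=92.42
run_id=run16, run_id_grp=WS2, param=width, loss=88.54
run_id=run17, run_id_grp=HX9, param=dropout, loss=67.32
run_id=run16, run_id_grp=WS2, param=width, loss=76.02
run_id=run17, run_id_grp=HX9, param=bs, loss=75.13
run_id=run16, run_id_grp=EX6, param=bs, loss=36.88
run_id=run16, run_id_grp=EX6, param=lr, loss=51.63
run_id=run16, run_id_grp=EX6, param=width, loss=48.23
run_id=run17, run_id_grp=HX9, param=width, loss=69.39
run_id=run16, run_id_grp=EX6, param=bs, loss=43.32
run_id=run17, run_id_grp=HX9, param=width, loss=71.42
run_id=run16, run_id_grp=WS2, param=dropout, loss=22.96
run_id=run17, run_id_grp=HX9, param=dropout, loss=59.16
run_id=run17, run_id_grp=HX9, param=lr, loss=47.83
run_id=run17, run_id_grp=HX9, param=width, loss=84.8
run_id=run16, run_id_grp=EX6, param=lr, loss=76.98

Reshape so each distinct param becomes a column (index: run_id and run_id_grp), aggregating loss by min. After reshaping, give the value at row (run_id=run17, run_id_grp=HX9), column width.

Rows with run_id=run17, run_id_grp=HX9 and param=width: loss values are 61.74, 50.09, 69.39, 71.42, 84.8.
min(61.74, 50.09, 69.39, 71.42, 84.8) = 50.09.

50.09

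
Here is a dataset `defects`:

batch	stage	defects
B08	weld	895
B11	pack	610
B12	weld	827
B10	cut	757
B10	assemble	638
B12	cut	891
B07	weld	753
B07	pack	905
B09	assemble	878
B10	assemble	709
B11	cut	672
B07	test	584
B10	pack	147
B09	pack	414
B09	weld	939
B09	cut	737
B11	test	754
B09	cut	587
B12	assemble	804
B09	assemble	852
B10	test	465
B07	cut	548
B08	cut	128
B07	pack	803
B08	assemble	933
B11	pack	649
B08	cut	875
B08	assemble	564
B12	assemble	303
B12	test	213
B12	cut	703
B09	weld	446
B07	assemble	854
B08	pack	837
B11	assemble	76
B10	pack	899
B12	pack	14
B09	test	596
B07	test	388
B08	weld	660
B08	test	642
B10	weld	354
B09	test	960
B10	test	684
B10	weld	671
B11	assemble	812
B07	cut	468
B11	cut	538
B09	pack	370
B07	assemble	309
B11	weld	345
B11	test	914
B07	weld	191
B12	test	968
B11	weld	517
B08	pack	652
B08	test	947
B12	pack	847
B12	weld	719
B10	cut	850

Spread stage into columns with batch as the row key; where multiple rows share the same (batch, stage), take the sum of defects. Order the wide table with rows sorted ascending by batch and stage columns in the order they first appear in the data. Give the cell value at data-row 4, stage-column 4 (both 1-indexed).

With rows sorted ascending by batch, row 4 is batch=B10. stage columns in first-appearance order: weld, pack, cut, assemble, test; column 4 is assemble.
Long rows with batch=B10, stage=assemble: 638 + 709 = 1347.

1347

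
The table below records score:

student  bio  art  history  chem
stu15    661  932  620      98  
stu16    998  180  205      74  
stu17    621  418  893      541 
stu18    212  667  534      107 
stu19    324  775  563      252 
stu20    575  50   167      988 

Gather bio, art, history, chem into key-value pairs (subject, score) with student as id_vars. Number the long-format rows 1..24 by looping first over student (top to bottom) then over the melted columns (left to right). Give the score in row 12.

24 rows total (6 × 4). Row 12: index ⌊(12-1)/4⌋ = 2 into student → stu17; (12-1) mod 4 = 3 into the melted columns → chem.
So row 12 is (stu17, chem, 541); score = 541.

541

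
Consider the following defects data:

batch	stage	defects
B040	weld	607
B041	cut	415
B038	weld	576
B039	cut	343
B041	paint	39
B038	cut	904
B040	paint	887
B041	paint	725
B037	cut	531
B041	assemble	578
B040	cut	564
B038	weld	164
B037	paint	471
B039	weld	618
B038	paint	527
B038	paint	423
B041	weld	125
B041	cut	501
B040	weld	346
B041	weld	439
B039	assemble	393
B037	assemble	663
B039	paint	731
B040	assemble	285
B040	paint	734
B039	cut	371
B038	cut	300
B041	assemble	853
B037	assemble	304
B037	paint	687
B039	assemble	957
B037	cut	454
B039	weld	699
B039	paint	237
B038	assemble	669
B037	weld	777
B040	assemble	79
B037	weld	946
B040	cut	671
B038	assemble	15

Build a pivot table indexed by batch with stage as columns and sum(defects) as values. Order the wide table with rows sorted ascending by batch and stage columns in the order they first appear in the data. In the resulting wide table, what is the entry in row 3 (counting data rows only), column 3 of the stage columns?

With rows sorted ascending by batch, row 3 is batch=B039. stage columns in first-appearance order: weld, cut, paint, assemble; column 3 is paint.
Long rows with batch=B039, stage=paint: 731 + 237 = 968.

968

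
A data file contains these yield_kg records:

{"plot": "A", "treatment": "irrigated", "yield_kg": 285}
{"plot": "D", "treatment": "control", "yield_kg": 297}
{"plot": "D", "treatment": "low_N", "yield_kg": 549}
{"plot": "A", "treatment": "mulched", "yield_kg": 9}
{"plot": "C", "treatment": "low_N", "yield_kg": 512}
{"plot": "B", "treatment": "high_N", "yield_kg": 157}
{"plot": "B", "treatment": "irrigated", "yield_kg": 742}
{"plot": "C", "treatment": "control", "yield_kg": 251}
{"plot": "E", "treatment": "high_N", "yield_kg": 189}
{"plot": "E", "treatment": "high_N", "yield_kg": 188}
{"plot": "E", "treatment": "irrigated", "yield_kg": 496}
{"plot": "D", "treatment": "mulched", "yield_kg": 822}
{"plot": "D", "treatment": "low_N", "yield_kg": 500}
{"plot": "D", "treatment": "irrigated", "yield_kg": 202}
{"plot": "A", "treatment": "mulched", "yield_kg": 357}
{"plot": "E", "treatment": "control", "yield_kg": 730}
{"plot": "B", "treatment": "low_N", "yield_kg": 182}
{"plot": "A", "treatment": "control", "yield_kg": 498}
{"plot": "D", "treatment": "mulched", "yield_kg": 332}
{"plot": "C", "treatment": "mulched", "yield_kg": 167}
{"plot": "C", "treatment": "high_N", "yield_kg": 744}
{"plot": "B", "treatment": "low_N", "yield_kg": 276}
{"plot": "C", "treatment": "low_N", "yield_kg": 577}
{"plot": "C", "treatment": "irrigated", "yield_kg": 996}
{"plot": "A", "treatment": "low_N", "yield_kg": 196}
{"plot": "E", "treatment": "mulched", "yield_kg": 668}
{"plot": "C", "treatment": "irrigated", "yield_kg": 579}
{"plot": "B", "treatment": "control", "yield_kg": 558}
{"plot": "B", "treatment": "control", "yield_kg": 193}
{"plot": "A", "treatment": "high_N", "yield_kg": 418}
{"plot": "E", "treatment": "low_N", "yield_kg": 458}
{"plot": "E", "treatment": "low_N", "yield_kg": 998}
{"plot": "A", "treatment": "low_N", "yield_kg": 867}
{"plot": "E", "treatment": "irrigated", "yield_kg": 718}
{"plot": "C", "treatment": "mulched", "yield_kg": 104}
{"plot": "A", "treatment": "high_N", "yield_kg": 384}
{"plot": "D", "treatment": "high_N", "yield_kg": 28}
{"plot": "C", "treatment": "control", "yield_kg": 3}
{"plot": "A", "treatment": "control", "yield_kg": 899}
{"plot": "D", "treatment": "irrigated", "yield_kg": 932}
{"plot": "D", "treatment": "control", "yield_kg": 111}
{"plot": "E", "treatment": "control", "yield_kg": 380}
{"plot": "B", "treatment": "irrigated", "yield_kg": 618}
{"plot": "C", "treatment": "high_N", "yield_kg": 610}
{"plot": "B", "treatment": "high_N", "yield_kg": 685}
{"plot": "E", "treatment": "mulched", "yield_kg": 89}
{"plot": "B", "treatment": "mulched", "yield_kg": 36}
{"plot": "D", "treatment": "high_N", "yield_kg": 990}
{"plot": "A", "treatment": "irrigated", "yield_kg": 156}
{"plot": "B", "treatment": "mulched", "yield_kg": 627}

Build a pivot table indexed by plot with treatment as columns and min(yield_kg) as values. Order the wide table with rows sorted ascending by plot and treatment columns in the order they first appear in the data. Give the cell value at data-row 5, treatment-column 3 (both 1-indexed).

458

With rows sorted ascending by plot, row 5 is plot=E. treatment columns in first-appearance order: irrigated, control, low_N, mulched, high_N; column 3 is low_N.
Long rows with plot=E, treatment=low_N: min(458, 998) = 458.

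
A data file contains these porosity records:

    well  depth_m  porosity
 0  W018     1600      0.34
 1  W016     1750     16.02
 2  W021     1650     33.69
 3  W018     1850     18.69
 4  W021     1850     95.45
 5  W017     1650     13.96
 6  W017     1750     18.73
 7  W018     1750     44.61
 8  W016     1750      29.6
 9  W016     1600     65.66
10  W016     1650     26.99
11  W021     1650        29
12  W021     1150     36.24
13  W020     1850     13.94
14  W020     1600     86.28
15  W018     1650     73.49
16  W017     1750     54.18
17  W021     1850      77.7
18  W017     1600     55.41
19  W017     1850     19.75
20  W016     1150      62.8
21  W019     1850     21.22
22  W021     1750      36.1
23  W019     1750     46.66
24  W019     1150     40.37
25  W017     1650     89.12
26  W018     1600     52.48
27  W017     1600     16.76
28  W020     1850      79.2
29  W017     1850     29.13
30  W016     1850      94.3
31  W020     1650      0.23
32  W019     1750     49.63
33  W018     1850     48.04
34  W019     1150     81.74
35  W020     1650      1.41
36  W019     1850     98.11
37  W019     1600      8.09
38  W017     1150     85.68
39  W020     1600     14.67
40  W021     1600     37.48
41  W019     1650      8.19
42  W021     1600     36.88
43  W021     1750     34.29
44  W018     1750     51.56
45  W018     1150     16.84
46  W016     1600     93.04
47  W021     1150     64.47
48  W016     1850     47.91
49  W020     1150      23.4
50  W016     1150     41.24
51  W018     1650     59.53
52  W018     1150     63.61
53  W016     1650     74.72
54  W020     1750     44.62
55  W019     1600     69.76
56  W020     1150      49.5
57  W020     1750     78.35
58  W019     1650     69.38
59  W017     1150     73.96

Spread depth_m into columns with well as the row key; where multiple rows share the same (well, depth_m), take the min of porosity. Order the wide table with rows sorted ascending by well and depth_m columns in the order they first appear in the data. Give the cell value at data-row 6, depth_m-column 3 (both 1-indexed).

29

With rows sorted ascending by well, row 6 is well=W021. depth_m columns in first-appearance order: 1600, 1750, 1650, 1850, 1150; column 3 is 1650.
Long rows with well=W021, depth_m=1650: min(33.69, 29) = 29.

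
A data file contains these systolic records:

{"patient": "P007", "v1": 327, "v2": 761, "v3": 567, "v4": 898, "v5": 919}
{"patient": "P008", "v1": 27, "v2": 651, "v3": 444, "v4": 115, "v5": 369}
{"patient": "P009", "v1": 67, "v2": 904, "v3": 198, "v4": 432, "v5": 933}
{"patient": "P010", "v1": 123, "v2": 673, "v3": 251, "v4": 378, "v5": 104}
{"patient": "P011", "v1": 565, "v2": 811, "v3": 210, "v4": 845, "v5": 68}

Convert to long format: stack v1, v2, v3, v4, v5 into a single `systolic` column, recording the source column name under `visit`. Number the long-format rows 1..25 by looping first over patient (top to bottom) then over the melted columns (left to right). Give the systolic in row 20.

25 rows total (5 × 5). Row 20: index ⌊(20-1)/5⌋ = 3 into patient → P010; (20-1) mod 5 = 4 into the melted columns → v5.
So row 20 is (P010, v5, 104); systolic = 104.

104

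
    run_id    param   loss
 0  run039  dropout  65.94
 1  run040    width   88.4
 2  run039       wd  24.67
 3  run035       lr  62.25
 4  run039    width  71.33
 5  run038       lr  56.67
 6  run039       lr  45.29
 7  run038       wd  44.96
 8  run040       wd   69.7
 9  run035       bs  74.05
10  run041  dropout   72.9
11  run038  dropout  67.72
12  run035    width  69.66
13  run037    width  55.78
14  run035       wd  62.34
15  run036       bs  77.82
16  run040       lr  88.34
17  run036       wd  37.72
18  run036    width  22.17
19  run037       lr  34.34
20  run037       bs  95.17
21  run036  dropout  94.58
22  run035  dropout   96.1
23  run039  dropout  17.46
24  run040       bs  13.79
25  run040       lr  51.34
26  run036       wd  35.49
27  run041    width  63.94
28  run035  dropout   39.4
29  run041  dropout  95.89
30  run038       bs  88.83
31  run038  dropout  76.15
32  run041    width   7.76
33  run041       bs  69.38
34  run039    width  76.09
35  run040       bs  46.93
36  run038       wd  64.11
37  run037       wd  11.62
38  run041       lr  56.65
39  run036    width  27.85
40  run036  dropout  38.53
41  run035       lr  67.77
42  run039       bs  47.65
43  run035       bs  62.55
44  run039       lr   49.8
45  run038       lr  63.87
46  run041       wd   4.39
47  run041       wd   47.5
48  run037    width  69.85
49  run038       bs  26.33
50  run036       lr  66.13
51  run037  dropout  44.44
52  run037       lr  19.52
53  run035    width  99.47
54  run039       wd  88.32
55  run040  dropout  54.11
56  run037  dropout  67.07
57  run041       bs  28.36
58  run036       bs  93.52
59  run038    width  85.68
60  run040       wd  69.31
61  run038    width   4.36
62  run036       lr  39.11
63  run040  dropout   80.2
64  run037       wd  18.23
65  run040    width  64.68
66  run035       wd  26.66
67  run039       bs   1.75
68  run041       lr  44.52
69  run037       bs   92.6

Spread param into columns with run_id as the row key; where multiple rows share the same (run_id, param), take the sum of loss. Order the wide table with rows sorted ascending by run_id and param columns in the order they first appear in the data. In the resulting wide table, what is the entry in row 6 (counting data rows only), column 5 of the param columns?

With rows sorted ascending by run_id, row 6 is run_id=run040. param columns in first-appearance order: dropout, width, wd, lr, bs; column 5 is bs.
Long rows with run_id=run040, param=bs: 13.79 + 46.93 = 60.72.

60.72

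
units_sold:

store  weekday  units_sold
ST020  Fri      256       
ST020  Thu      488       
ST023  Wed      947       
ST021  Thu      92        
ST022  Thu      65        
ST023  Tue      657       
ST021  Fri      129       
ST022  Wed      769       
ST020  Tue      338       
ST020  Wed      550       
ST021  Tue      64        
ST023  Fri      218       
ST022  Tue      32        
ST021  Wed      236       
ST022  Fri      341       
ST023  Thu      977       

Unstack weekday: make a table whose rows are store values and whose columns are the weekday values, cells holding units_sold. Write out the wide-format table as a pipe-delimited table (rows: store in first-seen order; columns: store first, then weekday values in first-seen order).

Columns: store plus the 4 distinct weekday values (Fri, Thu, Wed, Tue).
For example, row ST020 column Fri takes units_sold=256 from the long row (ST020, Fri).

| store | Fri | Thu | Wed | Tue |
| ST020 | 256 | 488 | 550 | 338 |
| ST023 | 218 | 977 | 947 | 657 |
| ST021 | 129 | 92 | 236 | 64 |
| ST022 | 341 | 65 | 769 | 32 |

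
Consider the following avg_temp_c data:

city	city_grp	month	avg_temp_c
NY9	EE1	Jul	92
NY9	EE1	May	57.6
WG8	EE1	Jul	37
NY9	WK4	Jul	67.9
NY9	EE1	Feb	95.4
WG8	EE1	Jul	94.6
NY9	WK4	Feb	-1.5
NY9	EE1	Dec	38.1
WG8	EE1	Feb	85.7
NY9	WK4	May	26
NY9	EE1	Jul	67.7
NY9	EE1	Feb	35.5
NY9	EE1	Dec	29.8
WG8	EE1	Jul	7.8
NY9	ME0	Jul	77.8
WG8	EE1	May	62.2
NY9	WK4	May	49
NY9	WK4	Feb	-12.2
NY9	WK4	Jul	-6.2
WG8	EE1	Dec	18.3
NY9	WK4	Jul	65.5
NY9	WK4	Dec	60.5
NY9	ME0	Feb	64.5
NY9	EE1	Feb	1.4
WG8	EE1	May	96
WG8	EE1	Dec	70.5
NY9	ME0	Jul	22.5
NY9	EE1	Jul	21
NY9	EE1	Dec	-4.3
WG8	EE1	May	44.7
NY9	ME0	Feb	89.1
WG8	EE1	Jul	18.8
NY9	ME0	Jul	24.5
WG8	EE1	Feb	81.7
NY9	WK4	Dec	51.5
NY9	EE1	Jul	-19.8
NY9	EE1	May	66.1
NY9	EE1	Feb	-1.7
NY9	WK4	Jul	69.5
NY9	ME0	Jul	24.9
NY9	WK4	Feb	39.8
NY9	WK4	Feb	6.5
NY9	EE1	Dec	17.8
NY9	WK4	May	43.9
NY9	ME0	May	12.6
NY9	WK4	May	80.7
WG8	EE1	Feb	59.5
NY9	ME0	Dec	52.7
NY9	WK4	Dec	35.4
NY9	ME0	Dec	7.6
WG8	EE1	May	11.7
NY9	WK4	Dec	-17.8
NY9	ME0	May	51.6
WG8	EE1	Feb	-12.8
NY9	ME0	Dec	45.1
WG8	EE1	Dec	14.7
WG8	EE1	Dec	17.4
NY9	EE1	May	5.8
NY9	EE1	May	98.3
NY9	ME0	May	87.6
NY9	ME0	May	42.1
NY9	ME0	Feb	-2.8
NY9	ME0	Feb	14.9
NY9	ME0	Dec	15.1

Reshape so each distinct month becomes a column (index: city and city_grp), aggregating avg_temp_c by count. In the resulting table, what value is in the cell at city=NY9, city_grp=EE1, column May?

Rows with city=NY9, city_grp=EE1 and month=May: avg_temp_c values are 57.6, 66.1, 5.8, 98.3.
4 rows match — count = 4.

4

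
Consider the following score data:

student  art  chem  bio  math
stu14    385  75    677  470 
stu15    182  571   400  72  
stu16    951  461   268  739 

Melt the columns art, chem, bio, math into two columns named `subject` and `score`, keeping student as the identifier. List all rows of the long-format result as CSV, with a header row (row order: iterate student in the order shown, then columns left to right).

student,subject,score
stu14,art,385
stu14,chem,75
stu14,bio,677
stu14,math,470
stu15,art,182
stu15,chem,571
stu15,bio,400
stu15,math,72
stu16,art,951
stu16,chem,461
stu16,bio,268
stu16,math,739

Each (student, column) pair becomes one row: 3 × 4 = 12 rows.
For example, (stu14, art) → score=385.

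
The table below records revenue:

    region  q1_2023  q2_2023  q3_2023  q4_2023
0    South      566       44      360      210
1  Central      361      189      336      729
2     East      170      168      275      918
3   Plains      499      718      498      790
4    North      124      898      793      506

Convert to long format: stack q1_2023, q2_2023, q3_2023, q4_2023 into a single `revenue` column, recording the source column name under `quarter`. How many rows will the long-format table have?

5 region values × 4 melted columns = 20 rows.

20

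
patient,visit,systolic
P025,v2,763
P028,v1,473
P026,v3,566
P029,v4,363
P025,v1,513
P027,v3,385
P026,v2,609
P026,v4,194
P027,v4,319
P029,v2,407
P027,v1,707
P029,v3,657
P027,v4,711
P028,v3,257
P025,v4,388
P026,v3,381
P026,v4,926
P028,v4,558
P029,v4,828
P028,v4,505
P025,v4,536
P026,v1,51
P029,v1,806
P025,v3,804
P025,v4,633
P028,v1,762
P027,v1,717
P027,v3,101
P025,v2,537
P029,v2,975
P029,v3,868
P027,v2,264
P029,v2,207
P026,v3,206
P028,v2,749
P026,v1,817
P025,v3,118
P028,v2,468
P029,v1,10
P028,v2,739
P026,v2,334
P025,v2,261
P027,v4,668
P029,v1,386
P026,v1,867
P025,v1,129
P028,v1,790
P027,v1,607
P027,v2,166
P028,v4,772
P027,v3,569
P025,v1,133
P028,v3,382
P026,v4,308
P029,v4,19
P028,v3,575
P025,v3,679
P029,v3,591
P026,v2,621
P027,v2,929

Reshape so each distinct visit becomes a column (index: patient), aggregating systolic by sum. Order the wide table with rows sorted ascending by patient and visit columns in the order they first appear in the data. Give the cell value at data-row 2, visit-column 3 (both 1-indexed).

With rows sorted ascending by patient, row 2 is patient=P026. visit columns in first-appearance order: v2, v1, v3, v4; column 3 is v3.
Long rows with patient=P026, visit=v3: 566 + 381 + 206 = 1153.

1153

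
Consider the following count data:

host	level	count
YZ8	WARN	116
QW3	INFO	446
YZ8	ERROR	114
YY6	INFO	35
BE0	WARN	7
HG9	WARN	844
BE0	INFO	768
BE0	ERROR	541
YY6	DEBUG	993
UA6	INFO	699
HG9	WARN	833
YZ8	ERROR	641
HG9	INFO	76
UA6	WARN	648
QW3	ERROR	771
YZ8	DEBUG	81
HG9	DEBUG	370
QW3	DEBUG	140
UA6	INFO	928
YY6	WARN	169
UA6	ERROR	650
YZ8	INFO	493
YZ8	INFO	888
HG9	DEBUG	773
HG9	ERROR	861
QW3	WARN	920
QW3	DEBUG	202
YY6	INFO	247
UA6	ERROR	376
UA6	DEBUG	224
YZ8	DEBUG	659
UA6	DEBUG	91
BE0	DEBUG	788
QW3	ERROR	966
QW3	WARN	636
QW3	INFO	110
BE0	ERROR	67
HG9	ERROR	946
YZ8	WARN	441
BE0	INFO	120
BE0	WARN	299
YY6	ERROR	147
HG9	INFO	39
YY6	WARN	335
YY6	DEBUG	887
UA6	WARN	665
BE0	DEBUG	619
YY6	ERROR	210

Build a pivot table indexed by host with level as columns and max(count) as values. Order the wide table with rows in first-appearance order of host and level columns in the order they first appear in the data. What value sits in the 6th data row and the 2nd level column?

With rows in first-appearance order of host, row 6 is host=UA6. level columns in first-appearance order: WARN, INFO, ERROR, DEBUG; column 2 is INFO.
Long rows with host=UA6, level=INFO: max(699, 928) = 928.

928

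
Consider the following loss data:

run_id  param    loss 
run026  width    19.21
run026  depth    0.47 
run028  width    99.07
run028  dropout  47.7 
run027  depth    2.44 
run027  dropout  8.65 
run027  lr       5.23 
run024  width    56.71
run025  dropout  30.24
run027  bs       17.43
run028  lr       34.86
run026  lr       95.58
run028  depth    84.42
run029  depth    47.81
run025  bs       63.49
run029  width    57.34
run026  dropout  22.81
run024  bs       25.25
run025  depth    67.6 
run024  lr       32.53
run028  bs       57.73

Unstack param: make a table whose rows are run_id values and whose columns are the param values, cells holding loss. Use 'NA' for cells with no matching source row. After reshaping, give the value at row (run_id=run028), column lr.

34.86

The long row with run_id=run028, param=lr has loss=34.86.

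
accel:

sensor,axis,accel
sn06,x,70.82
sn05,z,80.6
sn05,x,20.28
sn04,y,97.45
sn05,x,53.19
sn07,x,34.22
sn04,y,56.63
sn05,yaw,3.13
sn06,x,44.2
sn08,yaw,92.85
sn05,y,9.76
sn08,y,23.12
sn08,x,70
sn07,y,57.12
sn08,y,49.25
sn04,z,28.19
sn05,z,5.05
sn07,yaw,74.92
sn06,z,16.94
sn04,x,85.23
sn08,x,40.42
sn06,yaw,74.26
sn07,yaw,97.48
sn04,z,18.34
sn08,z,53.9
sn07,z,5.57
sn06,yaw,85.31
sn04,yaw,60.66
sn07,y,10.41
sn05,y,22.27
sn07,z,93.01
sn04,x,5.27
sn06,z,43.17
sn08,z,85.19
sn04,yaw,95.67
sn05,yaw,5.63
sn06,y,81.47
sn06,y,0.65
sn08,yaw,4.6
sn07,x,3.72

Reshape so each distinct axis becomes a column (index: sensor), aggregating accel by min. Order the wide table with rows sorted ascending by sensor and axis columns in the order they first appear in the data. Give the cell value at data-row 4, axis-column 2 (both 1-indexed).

5.57

With rows sorted ascending by sensor, row 4 is sensor=sn07. axis columns in first-appearance order: x, z, y, yaw; column 2 is z.
Long rows with sensor=sn07, axis=z: min(5.57, 93.01) = 5.57.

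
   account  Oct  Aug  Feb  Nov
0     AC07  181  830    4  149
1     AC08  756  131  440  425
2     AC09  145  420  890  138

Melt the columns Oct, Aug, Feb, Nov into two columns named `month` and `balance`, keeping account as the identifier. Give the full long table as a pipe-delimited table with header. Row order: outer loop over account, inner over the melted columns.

| account | month | balance |
| AC07 | Oct | 181 |
| AC07 | Aug | 830 |
| AC07 | Feb | 4 |
| AC07 | Nov | 149 |
| AC08 | Oct | 756 |
| AC08 | Aug | 131 |
| AC08 | Feb | 440 |
| AC08 | Nov | 425 |
| AC09 | Oct | 145 |
| AC09 | Aug | 420 |
| AC09 | Feb | 890 |
| AC09 | Nov | 138 |

Each (account, column) pair becomes one row: 3 × 4 = 12 rows.
For example, (AC07, Oct) → balance=181.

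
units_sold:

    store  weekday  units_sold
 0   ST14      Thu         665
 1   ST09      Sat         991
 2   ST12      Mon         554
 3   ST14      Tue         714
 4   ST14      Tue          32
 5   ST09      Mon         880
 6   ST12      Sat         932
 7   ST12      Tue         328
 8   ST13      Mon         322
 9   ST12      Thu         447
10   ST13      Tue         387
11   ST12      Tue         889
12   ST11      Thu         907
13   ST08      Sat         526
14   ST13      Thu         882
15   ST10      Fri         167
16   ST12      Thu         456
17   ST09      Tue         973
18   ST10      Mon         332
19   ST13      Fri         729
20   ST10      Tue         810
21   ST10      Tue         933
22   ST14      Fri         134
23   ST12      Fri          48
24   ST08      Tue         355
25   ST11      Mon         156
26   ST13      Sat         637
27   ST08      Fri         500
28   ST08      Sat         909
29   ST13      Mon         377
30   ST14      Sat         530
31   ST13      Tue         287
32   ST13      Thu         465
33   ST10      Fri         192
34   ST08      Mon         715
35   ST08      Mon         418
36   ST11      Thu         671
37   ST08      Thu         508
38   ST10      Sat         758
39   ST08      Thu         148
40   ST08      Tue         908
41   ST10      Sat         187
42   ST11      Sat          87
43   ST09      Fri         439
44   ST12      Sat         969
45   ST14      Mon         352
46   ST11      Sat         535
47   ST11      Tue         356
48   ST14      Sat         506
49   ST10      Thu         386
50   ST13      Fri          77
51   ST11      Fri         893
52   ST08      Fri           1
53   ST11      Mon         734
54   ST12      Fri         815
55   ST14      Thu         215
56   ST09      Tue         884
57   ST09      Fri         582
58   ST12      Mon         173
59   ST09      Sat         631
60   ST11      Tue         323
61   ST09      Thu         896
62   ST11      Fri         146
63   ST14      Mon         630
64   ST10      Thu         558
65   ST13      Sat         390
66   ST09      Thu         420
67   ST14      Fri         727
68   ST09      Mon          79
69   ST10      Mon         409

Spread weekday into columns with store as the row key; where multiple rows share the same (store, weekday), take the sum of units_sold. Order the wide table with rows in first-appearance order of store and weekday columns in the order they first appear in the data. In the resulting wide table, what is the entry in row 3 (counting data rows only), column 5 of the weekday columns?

863

With rows in first-appearance order of store, row 3 is store=ST12. weekday columns in first-appearance order: Thu, Sat, Mon, Tue, Fri; column 5 is Fri.
Long rows with store=ST12, weekday=Fri: 48 + 815 = 863.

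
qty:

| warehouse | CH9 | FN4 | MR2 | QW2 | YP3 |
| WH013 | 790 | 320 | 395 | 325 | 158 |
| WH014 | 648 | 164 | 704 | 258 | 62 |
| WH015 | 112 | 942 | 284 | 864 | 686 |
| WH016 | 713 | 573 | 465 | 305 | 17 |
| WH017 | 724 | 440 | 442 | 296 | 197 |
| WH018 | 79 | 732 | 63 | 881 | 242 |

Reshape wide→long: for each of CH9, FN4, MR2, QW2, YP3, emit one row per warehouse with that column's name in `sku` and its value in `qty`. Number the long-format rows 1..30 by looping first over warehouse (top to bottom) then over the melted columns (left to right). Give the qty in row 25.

197

30 rows total (6 × 5). Row 25: index ⌊(25-1)/5⌋ = 4 into warehouse → WH017; (25-1) mod 5 = 4 into the melted columns → YP3.
So row 25 is (WH017, YP3, 197); qty = 197.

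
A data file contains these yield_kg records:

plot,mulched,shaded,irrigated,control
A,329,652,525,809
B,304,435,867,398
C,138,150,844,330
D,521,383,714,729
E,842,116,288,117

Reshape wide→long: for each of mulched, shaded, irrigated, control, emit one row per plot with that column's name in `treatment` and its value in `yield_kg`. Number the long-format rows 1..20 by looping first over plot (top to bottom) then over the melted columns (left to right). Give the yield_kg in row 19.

20 rows total (5 × 4). Row 19: index ⌊(19-1)/4⌋ = 4 into plot → E; (19-1) mod 4 = 2 into the melted columns → irrigated.
So row 19 is (E, irrigated, 288); yield_kg = 288.

288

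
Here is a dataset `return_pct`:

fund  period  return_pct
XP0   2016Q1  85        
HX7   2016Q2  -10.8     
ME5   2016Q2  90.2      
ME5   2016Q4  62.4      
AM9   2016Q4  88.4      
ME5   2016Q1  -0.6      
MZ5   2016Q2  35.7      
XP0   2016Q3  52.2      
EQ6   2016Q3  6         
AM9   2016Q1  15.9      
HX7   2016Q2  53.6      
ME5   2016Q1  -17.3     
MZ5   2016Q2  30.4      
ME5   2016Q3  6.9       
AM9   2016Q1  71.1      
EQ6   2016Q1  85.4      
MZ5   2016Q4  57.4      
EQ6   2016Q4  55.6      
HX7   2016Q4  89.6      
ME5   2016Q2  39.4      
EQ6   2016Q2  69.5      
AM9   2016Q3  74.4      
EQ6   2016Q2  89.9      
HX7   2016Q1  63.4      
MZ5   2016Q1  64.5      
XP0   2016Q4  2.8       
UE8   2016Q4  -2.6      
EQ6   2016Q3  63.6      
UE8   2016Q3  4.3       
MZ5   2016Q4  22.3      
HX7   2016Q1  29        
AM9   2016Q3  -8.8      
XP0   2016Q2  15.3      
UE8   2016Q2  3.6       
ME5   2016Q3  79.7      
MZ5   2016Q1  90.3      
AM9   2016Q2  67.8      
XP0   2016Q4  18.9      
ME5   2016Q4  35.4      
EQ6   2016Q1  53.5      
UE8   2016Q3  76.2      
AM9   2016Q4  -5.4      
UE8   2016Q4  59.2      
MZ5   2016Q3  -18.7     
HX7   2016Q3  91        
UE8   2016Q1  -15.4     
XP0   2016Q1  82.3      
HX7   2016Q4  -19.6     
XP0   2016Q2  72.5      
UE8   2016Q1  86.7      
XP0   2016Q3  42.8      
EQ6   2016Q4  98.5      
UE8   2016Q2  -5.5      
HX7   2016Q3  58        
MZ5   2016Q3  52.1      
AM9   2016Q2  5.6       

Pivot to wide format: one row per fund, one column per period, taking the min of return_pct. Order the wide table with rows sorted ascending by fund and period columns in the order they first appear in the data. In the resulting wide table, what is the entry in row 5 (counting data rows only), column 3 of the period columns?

22.3

With rows sorted ascending by fund, row 5 is fund=MZ5. period columns in first-appearance order: 2016Q1, 2016Q2, 2016Q4, 2016Q3; column 3 is 2016Q4.
Long rows with fund=MZ5, period=2016Q4: min(57.4, 22.3) = 22.3.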